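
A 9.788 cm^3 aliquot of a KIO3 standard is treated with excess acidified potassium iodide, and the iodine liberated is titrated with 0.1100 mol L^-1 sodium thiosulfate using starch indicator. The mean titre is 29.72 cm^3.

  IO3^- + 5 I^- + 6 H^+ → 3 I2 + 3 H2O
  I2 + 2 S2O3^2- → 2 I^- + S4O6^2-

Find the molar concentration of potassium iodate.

n(S2O3^2-) = 0.02972 × 0.1100 = 3.269 × 10^-3 mol
n(I2) = n(S2O3^2-)/2 = 1.635 × 10^-3 mol
From the 1:3 ratio, n(IO3^-) in the aliquot = 1/3 × 1.635 × 10^-3 = 5.449 × 10^-4 mol
[IO3^-] = 5.449 × 10^-4 / 0.009788 = 0.05567 mol/L

0.05567 mol/L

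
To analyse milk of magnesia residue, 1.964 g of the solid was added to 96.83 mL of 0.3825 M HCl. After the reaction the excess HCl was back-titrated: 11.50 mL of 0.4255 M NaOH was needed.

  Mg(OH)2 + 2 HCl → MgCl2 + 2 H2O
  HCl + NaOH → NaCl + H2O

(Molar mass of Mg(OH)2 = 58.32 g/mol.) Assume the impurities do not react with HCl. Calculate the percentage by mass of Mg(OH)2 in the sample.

n(HCl) added = 0.09683 × 0.3825 = 0.03704 mol
n(NaOH) used in back-titration = 0.01150 × 0.4255 = 4.893 × 10^-3 mol
n(HCl) left over = 4.893 × 10^-3 mol (1:1 ratio)
n(HCl) consumed by analyte = 0.03704 − 4.893 × 10^-3 = 0.03214 mol
From the 1:2 ratio, n(Mg(OH)2) = 1/2 × 0.03214 = 0.01607 mol
mass of Mg(OH)2 = 0.01607 × 58.32 = 0.9373 g
% Mg(OH)2 = 0.9373 / 1.964 × 100 = 47.73 %

47.73 %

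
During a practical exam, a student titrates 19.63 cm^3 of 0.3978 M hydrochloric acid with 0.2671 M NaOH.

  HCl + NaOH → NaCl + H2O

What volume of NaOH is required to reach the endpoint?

29.24 mL

n(HCl) = 0.01963 L × 0.3978 mol/L = 7.809 × 10^-3 mol
n(NaOH) = 7.809 × 10^-3 mol (1:1 stoichiometry)
V(NaOH) = 7.809 × 10^-3 mol / 0.2671 mol/L = 0.02924 L = 29.24 mL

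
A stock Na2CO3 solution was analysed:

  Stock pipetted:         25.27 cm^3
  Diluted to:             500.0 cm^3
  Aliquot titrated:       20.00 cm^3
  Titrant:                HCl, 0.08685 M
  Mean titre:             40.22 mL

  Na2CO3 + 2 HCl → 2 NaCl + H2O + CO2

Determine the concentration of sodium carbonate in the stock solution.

1.728 M

n(HCl) = 0.04022 × 0.08685 = 3.493 × 10^-3 mol
From the 1:2 ratio, n(Na2CO3) in the aliquot = 1/2 × 3.493 × 10^-3 = 1.747 × 10^-3 mol
[Na2CO3]_dilute = 1.747 × 10^-3 / 0.02000 = 0.08733 mol/L
Dilution factor = 500.0 / 25.27 = 19.79
[Na2CO3]_stock = 0.08733 × 19.79 = 1.728 mol/L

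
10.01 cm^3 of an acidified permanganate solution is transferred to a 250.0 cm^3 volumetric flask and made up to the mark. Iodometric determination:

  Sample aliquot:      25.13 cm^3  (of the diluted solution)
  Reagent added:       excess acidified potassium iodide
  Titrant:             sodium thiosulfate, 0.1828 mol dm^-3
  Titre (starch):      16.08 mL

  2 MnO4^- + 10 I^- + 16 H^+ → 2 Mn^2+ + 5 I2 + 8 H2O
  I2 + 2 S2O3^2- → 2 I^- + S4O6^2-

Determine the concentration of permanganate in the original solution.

n(S2O3^2-) = 0.01608 × 0.1828 = 2.939 × 10^-3 mol
n(I2) = n(S2O3^2-)/2 = 1.470 × 10^-3 mol
From the 2:5 ratio, n(MnO4^-) in the aliquot = 2/5 × 1.470 × 10^-3 = 5.879 × 10^-4 mol
[MnO4^-]_dilute = 5.879 × 10^-4 / 0.02513 = 0.02339 mol/L
[MnO4^-]_original = 0.02339 × 250.0/10.01 = 0.5843 mol/L

0.5843 mol/L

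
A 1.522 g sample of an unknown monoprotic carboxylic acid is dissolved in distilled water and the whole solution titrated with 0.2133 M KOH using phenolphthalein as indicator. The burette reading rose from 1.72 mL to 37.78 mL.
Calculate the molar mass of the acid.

197.9 g/mol

n(KOH) = 0.03606 L × 0.2133 mol/L = 7.692 × 10^-3 mol
n(HA) = 7.692 × 10^-3 mol (1:1 ratio)
M = m / n = 1.522 g / 7.692 × 10^-3 mol = 197.9 g/mol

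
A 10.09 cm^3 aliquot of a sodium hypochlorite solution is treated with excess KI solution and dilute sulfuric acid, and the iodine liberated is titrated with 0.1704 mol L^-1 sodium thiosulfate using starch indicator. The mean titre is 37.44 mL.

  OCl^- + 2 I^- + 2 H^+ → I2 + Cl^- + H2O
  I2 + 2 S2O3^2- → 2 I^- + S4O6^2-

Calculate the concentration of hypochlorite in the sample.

0.3161 mol/L

n(S2O3^2-) = 0.03744 × 0.1704 = 6.380 × 10^-3 mol
n(I2) = n(S2O3^2-)/2 = 3.190 × 10^-3 mol
n(OCl^-) in the aliquot = 3.190 × 10^-3 mol (1:1 ratio)
[OCl^-] = 3.190 × 10^-3 / 0.01009 = 0.3161 mol/L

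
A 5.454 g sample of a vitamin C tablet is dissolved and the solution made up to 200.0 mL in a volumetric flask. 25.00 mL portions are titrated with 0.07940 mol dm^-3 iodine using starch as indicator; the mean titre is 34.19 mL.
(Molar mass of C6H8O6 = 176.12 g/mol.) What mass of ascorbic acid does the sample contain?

3.825 g

C6H8O6 + I2 → C6H6O6 + 2 HI
n(I2) per titration = 0.03419 × 0.07940 = 2.715 × 10^-3 mol
n(C6H8O6) in each aliquot = 2.715 × 10^-3 mol (1:1 ratio)
n(C6H8O6) in the whole flask = 2.715 × 10^-3 × 200.0/25.00 = 0.02172 mol
mass of C6H8O6 = 0.02172 × 176.12 = 3.825 g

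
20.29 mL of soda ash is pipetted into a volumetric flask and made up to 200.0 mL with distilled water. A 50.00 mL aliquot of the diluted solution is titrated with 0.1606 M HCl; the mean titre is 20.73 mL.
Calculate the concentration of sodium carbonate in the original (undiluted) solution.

0.3282 M

Na2CO3 + 2 HCl → 2 NaCl + H2O + CO2
n(HCl) = 0.02073 × 0.1606 = 3.329 × 10^-3 mol
From the 1:2 ratio, n(Na2CO3) in the aliquot = 1/2 × 3.329 × 10^-3 = 1.665 × 10^-3 mol
[Na2CO3]_dilute = 1.665 × 10^-3 / 0.05000 = 0.03329 mol/L
Dilution factor = 200.0 / 20.29 = 9.857
[Na2CO3]_stock = 0.03329 × 9.857 = 0.3282 mol/L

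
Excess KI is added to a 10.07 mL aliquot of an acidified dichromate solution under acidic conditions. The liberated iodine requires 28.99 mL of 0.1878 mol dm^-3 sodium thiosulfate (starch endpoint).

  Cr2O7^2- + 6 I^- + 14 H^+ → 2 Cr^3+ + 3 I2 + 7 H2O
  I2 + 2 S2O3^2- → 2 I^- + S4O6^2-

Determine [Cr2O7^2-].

0.09011 mol/L

n(S2O3^2-) = 0.02899 × 0.1878 = 5.444 × 10^-3 mol
n(I2) = n(S2O3^2-)/2 = 2.722 × 10^-3 mol
From the 1:3 ratio, n(Cr2O7^2-) in the aliquot = 1/3 × 2.722 × 10^-3 = 9.074 × 10^-4 mol
[Cr2O7^2-] = 9.074 × 10^-4 / 0.01007 = 0.09011 mol/L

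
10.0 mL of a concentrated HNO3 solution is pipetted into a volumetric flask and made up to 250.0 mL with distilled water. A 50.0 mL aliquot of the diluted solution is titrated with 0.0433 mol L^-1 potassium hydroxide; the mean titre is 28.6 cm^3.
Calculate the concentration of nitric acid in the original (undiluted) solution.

0.619 mol/L

HNO3 + KOH → KNO3 + H2O
n(KOH) = 0.0286 × 0.0433 = 1.24 × 10^-3 mol
n(HNO3) in the aliquot = 1.24 × 10^-3 mol (1:1 ratio)
[HNO3]_dilute = 1.24 × 10^-3 / 0.0500 = 0.0248 mol/L
Dilution factor = 250.0 / 10.0 = 25.00
[HNO3]_stock = 0.0248 × 25.00 = 0.619 mol/L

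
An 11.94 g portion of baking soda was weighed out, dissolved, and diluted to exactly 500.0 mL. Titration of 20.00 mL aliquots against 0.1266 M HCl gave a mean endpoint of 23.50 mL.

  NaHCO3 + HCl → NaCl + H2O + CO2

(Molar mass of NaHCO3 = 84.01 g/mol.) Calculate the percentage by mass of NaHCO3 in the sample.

52.33 %

n(HCl) per titration = 0.02350 × 0.1266 = 2.975 × 10^-3 mol
n(NaHCO3) in each aliquot = 2.975 × 10^-3 mol (1:1 ratio)
n(NaHCO3) in the whole flask = 2.975 × 10^-3 × 500.0/20.00 = 0.07438 mol
mass of NaHCO3 = 0.07438 × 84.01 = 6.248 g
% NaHCO3 = 6.248 / 11.94 × 100 = 52.33 %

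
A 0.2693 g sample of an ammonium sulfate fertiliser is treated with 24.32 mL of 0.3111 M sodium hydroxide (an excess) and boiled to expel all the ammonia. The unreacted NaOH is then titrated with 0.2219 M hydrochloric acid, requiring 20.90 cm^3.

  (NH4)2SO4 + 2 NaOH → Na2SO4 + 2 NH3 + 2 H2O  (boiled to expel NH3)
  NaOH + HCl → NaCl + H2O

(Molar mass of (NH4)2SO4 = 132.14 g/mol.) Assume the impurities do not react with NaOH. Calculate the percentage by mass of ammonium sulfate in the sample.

71.84 %

n(NaOH) added = 0.02432 × 0.3111 = 7.566 × 10^-3 mol
n(HCl) used in back-titration = 0.02090 × 0.2219 = 4.638 × 10^-3 mol
n(NaOH) left over = 4.638 × 10^-3 mol (1:1 ratio)
n(NaOH) consumed by analyte = 7.566 × 10^-3 − 4.638 × 10^-3 = 2.928 × 10^-3 mol
From the 1:2 ratio, n((NH4)2SO4) = 1/2 × 2.928 × 10^-3 = 1.464 × 10^-3 mol
mass of (NH4)2SO4 = 1.464 × 10^-3 × 132.14 = 0.1935 g
% (NH4)2SO4 = 0.1935 / 0.2693 × 100 = 71.84 %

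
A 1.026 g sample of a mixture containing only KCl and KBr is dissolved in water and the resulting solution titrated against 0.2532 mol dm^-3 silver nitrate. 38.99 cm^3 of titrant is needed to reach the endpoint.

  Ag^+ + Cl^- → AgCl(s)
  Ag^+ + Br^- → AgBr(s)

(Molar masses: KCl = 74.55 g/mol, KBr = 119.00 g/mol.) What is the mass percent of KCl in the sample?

n(AgNO3) = 0.03899 × 0.2532 = 9.872 × 10^-3 mol
Let x = n(KCl), y = n(KBr).
Titrant: 1x + 1y = 9.872 × 10^-3;  mass: 74.55x + 119.00y = 1.026
Solving, x = 3.348 × 10^-3 mol, y = 6.525 × 10^-3 mol
mass of KCl = 3.348 × 10^-3 × 74.55 = 0.2496 g
% KCl = 0.2496 / 1.026 × 100 = 24.32 %

24.32 %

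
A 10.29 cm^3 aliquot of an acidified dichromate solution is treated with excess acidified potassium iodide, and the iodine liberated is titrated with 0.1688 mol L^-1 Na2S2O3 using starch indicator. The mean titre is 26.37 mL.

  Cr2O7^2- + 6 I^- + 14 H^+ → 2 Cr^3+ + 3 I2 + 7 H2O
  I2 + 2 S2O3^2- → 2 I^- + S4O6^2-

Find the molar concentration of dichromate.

n(S2O3^2-) = 0.02637 × 0.1688 = 4.451 × 10^-3 mol
n(I2) = n(S2O3^2-)/2 = 2.226 × 10^-3 mol
From the 1:3 ratio, n(Cr2O7^2-) in the aliquot = 1/3 × 2.226 × 10^-3 = 7.419 × 10^-4 mol
[Cr2O7^2-] = 7.419 × 10^-4 / 0.01029 = 0.07210 mol/L

0.07210 mol/L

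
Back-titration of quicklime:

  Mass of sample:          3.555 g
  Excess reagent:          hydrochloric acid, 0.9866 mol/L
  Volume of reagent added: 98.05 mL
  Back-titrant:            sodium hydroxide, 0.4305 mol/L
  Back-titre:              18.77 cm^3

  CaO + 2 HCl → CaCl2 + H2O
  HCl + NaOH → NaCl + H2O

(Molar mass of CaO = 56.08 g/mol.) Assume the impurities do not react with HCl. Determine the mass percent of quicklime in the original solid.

n(HCl) added = 0.09805 × 0.9866 = 0.09674 mol
n(NaOH) used in back-titration = 0.01877 × 0.4305 = 8.080 × 10^-3 mol
n(HCl) left over = 8.080 × 10^-3 mol (1:1 ratio)
n(HCl) consumed by analyte = 0.09674 − 8.080 × 10^-3 = 0.08866 mol
From the 1:2 ratio, n(CaO) = 1/2 × 0.08866 = 0.04433 mol
mass of CaO = 0.04433 × 56.08 = 2.486 g
% CaO = 2.486 / 3.555 × 100 = 69.93 %

69.93 %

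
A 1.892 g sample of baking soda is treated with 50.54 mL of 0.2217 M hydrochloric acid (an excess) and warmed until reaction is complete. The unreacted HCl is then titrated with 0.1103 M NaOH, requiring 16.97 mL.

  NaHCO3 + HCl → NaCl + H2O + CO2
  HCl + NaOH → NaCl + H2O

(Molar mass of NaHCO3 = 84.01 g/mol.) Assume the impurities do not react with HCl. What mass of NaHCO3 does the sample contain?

0.7841 g

n(HCl) added = 0.05054 × 0.2217 = 0.01120 mol
n(NaOH) used in back-titration = 0.01697 × 0.1103 = 1.872 × 10^-3 mol
n(HCl) left over = 1.872 × 10^-3 mol (1:1 ratio)
n(HCl) consumed by analyte = 0.01120 − 1.872 × 10^-3 = 9.333 × 10^-3 mol
n(NaHCO3) = 9.333 × 10^-3 mol (1:1 ratio)
mass of NaHCO3 = 9.333 × 10^-3 × 84.01 = 0.7841 g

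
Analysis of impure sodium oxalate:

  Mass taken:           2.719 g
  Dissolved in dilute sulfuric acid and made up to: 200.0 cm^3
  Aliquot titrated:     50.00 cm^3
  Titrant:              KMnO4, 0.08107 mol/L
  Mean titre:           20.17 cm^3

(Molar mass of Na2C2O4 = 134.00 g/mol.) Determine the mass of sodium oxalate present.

2 MnO4^- + 5 C2O4^2- + 16 H^+ → 2 Mn^2+ + 10 CO2 + 8 H2O
n(KMnO4) per titration = 0.02017 × 0.08107 = 1.635 × 10^-3 mol
From the 5:2 ratio, n(Na2C2O4) in each aliquot = 5/2 × 1.635 × 10^-3 = 4.088 × 10^-3 mol
n(Na2C2O4) in the whole flask = 4.088 × 10^-3 × 200.0/50.00 = 0.01635 mol
mass of Na2C2O4 = 0.01635 × 134.00 = 2.191 g

2.191 g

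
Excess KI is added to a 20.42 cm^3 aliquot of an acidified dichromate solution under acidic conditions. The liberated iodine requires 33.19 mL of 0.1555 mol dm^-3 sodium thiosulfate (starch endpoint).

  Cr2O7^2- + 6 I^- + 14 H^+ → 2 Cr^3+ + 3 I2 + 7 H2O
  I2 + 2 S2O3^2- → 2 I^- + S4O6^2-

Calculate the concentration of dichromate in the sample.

0.04212 mol/L

n(S2O3^2-) = 0.03319 × 0.1555 = 5.161 × 10^-3 mol
n(I2) = n(S2O3^2-)/2 = 2.581 × 10^-3 mol
From the 1:3 ratio, n(Cr2O7^2-) in the aliquot = 1/3 × 2.581 × 10^-3 = 8.602 × 10^-4 mol
[Cr2O7^2-] = 8.602 × 10^-4 / 0.02042 = 0.04212 mol/L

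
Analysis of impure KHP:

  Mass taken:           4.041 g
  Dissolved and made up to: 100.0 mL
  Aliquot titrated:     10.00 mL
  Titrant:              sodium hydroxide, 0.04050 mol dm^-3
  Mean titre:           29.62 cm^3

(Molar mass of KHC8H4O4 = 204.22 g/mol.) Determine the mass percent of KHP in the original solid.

60.62 %

KHC8H4O4 + NaOH → KNaC8H4O4 + H2O
n(NaOH) per titration = 0.02962 × 0.04050 = 1.200 × 10^-3 mol
n(KHC8H4O4) in each aliquot = 1.200 × 10^-3 mol (1:1 ratio)
n(KHC8H4O4) in the whole flask = 1.200 × 10^-3 × 100.0/10.00 = 0.01200 mol
mass of KHC8H4O4 = 0.01200 × 204.22 = 2.450 g
% KHC8H4O4 = 2.450 / 4.041 × 100 = 60.62 %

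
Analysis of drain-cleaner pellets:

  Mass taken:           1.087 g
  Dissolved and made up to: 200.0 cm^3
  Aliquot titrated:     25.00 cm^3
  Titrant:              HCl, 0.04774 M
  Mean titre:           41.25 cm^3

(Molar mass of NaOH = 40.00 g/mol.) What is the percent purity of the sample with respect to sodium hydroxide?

57.97 %

NaOH + HCl → NaCl + H2O
n(HCl) per titration = 0.04125 × 0.04774 = 1.969 × 10^-3 mol
n(NaOH) in each aliquot = 1.969 × 10^-3 mol (1:1 ratio)
n(NaOH) in the whole flask = 1.969 × 10^-3 × 200.0/25.00 = 0.01575 mol
mass of NaOH = 0.01575 × 40.00 = 0.6302 g
% NaOH = 0.6302 / 1.087 × 100 = 57.97 %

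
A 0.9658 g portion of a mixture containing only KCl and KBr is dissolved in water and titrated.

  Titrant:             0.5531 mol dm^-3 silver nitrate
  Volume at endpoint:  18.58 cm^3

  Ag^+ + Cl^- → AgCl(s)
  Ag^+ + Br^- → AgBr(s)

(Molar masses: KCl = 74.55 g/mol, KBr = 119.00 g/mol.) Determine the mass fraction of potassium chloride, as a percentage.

44.65 %

n(AgNO3) = 0.01858 × 0.5531 = 0.01028 mol
Let x = n(KCl), y = n(KBr).
Titrant: 1x + 1y = 0.01028;  mass: 74.55x + 119.00y = 0.9658
Solving, x = 5.784 × 10^-3 mol, y = 4.492 × 10^-3 mol
mass of KCl = 5.784 × 10^-3 × 74.55 = 0.4312 g
% KCl = 0.4312 / 0.9658 × 100 = 44.65 %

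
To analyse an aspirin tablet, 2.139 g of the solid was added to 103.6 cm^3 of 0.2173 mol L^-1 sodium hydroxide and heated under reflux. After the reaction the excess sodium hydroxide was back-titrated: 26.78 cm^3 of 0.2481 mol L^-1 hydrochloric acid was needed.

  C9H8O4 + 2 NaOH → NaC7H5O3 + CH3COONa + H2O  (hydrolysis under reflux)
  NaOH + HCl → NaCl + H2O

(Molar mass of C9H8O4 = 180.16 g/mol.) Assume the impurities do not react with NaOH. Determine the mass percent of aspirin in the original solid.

n(NaOH) added = 0.1036 × 0.2173 = 0.02251 mol
n(HCl) used in back-titration = 0.02678 × 0.2481 = 6.644 × 10^-3 mol
n(NaOH) left over = 6.644 × 10^-3 mol (1:1 ratio)
n(NaOH) consumed by analyte = 0.02251 − 6.644 × 10^-3 = 0.01587 mol
From the 1:2 ratio, n(C9H8O4) = 1/2 × 0.01587 = 7.934 × 10^-3 mol
mass of C9H8O4 = 7.934 × 10^-3 × 180.16 = 1.429 g
% C9H8O4 = 1.429 / 2.139 × 100 = 66.83 %

66.83 %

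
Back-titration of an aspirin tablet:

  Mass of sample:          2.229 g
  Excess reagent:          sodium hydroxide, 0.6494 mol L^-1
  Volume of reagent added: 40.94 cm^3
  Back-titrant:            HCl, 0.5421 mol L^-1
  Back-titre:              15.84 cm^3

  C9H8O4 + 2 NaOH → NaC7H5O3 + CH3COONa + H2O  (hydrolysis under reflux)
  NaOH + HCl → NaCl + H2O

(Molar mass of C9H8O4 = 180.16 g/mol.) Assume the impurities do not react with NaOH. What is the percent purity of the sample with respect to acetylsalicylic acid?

72.74 %

n(NaOH) added = 0.04094 × 0.6494 = 0.02659 mol
n(HCl) used in back-titration = 0.01584 × 0.5421 = 8.587 × 10^-3 mol
n(NaOH) left over = 8.587 × 10^-3 mol (1:1 ratio)
n(NaOH) consumed by analyte = 0.02659 − 8.587 × 10^-3 = 0.01800 mol
From the 1:2 ratio, n(C9H8O4) = 1/2 × 0.01800 = 9.000 × 10^-3 mol
mass of C9H8O4 = 9.000 × 10^-3 × 180.16 = 1.621 g
% C9H8O4 = 1.621 / 2.229 × 100 = 72.74 %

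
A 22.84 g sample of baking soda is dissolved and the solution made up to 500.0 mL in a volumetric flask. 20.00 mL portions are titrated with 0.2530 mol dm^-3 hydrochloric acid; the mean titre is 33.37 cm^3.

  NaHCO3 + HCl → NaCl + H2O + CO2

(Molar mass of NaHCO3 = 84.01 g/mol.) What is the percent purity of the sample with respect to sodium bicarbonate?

n(HCl) per titration = 0.03337 × 0.2530 = 8.443 × 10^-3 mol
n(NaHCO3) in each aliquot = 8.443 × 10^-3 mol (1:1 ratio)
n(NaHCO3) in the whole flask = 8.443 × 10^-3 × 500.0/20.00 = 0.2111 mol
mass of NaHCO3 = 0.2111 × 84.01 = 17.73 g
% NaHCO3 = 17.73 / 22.84 × 100 = 77.63 %

77.63 %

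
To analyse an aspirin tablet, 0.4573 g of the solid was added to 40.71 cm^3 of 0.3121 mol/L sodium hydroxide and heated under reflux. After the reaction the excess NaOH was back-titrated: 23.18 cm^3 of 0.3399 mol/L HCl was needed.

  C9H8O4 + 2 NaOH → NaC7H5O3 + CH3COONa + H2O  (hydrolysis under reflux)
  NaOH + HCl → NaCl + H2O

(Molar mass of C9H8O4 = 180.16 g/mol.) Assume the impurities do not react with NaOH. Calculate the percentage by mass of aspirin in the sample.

n(NaOH) added = 0.04071 × 0.3121 = 0.01271 mol
n(HCl) used in back-titration = 0.02318 × 0.3399 = 7.879 × 10^-3 mol
n(NaOH) left over = 7.879 × 10^-3 mol (1:1 ratio)
n(NaOH) consumed by analyte = 0.01271 − 7.879 × 10^-3 = 4.827 × 10^-3 mol
From the 1:2 ratio, n(C9H8O4) = 1/2 × 4.827 × 10^-3 = 2.413 × 10^-3 mol
mass of C9H8O4 = 2.413 × 10^-3 × 180.16 = 0.4348 g
% C9H8O4 = 0.4348 / 0.4573 × 100 = 95.08 %

95.08 %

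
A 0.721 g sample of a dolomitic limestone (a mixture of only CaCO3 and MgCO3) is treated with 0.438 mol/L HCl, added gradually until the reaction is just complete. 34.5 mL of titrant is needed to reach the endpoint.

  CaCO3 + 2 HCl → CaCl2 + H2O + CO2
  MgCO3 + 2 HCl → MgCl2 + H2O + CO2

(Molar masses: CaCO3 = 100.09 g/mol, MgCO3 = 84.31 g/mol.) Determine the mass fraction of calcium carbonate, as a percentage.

73.9 %

n(HCl) = 0.0345 × 0.438 = 0.0151 mol
Let x = n(CaCO3), y = n(MgCO3).
Titrant: 2x + 2y = 0.0151;  mass: 100.09x + 84.31y = 0.721
Solving, x = 5.32 × 10^-3 mol, y = 2.23 × 10^-3 mol
mass of CaCO3 = 5.32 × 10^-3 × 100.09 = 0.533 g
% CaCO3 = 0.533 / 0.721 × 100 = 73.9 %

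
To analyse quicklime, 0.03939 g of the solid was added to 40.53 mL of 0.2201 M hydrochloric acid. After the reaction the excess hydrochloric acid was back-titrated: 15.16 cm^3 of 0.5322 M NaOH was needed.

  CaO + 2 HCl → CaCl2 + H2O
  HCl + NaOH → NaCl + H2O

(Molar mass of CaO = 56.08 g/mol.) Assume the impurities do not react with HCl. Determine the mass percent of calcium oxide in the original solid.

60.69 %

n(HCl) added = 0.04053 × 0.2201 = 8.921 × 10^-3 mol
n(NaOH) used in back-titration = 0.01516 × 0.5322 = 8.068 × 10^-3 mol
n(HCl) left over = 8.068 × 10^-3 mol (1:1 ratio)
n(HCl) consumed by analyte = 8.921 × 10^-3 − 8.068 × 10^-3 = 8.525 × 10^-4 mol
From the 1:2 ratio, n(CaO) = 1/2 × 8.525 × 10^-4 = 4.263 × 10^-4 mol
mass of CaO = 4.263 × 10^-4 × 56.08 = 0.02390 g
% CaO = 0.02390 / 0.03939 × 100 = 60.69 %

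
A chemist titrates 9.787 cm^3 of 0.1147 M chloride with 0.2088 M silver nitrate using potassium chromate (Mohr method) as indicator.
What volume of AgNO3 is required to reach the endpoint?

5.376 mL

Ag^+ + Cl^- → AgCl(s)
n(Cl-) = 0.009787 L × 0.1147 mol/L = 1.123 × 10^-3 mol
n(AgNO3) = 1.123 × 10^-3 mol (1:1 stoichiometry)
V(AgNO3) = 1.123 × 10^-3 mol / 0.2088 mol/L = 0.005376 L = 5.376 mL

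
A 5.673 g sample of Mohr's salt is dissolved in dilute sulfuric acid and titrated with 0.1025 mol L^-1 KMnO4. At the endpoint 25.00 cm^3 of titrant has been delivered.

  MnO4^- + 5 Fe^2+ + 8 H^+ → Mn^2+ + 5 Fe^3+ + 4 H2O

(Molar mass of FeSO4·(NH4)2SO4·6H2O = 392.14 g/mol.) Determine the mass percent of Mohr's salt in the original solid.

n(KMnO4) = 0.02500 L × 0.1025 mol/L = 2.562 × 10^-3 mol
From the 5:1 ratio, n(FeSO4·(NH4)2SO4·6H2O) = 5/1 × 2.562 × 10^-3 = 0.01281 mol
mass of FeSO4·(NH4)2SO4·6H2O = 0.01281 × 392.14 g/mol = 5.024 g
% FeSO4·(NH4)2SO4·6H2O = 5.024 / 5.673 × 100 = 88.57 %

88.57 %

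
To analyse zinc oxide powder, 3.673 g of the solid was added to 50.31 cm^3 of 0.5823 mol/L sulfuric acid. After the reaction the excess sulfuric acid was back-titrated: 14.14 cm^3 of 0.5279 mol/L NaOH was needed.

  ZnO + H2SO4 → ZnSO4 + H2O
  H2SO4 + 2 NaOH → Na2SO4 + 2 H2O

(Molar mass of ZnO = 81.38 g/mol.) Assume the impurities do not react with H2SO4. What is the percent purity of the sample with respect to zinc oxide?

56.64 %

n(H2SO4) added = 0.05031 × 0.5823 = 0.02930 mol
n(NaOH) used in back-titration = 0.01414 × 0.5279 = 7.465 × 10^-3 mol
From the 1:2 ratio, n(H2SO4) left over = 1/2 × 7.465 × 10^-3 = 3.732 × 10^-3 mol
n(H2SO4) consumed by analyte = 0.02930 − 3.732 × 10^-3 = 0.02556 mol
n(ZnO) = 0.02556 mol (1:1 ratio)
mass of ZnO = 0.02556 × 81.38 = 2.080 g
% ZnO = 2.080 / 3.673 × 100 = 56.64 %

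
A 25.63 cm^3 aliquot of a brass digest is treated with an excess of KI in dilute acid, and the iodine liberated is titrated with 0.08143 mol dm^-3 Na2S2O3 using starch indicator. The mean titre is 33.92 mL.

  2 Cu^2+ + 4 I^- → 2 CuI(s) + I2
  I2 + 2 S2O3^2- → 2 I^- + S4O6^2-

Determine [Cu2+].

n(S2O3^2-) = 0.03392 × 0.08143 = 2.762 × 10^-3 mol
n(I2) = n(S2O3^2-)/2 = 1.381 × 10^-3 mol
From the 2:1 ratio, n(Cu2+) in the aliquot = 2/1 × 1.381 × 10^-3 = 2.762 × 10^-3 mol
[Cu2+] = 2.762 × 10^-3 / 0.02563 = 0.1078 mol/L

0.1078 mol/L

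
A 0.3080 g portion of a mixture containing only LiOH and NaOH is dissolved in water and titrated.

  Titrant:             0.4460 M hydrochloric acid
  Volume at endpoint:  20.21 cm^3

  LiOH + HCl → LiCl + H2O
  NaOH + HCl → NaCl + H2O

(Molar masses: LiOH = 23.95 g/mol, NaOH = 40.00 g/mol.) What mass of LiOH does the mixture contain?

n(HCl) = 0.02021 × 0.4460 = 9.014 × 10^-3 mol
Let x = n(LiOH), y = n(NaOH).
Titrant: 1x + 1y = 9.014 × 10^-3;  mass: 23.95x + 40.00y = 0.3080
Solving, x = 3.274 × 10^-3 mol, y = 5.740 × 10^-3 mol
mass of LiOH = 3.274 × 10^-3 × 23.95 = 0.07841 g

0.07841 g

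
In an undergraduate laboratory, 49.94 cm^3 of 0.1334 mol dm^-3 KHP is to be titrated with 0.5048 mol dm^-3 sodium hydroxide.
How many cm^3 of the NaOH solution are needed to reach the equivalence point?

KHC8H4O4 + NaOH → KNaC8H4O4 + H2O
n(KHC8H4O4) = 0.04994 L × 0.1334 mol/L = 6.662 × 10^-3 mol
n(NaOH) = 6.662 × 10^-3 mol (1:1 stoichiometry)
V(NaOH) = 6.662 × 10^-3 mol / 0.5048 mol/L = 0.01320 L = 13.20 mL

13.20 mL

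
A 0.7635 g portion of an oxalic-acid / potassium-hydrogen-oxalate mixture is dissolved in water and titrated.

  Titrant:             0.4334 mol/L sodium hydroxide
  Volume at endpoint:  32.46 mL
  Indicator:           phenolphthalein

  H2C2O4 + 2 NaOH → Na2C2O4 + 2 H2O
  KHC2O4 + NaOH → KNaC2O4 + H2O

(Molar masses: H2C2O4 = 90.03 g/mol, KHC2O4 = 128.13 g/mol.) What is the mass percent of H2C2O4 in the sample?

73.71 %

n(NaOH) = 0.03246 × 0.4334 = 0.01407 mol
Let x = n(H2C2O4), y = n(KHC2O4).
Titrant: 2x + 1y = 0.01407;  mass: 90.03x + 128.13y = 0.7635
Solving, x = 6.251 × 10^-3 mol, y = 1.567 × 10^-3 mol
mass of H2C2O4 = 6.251 × 10^-3 × 90.03 = 0.5628 g
% H2C2O4 = 0.5628 / 0.7635 × 100 = 73.71 %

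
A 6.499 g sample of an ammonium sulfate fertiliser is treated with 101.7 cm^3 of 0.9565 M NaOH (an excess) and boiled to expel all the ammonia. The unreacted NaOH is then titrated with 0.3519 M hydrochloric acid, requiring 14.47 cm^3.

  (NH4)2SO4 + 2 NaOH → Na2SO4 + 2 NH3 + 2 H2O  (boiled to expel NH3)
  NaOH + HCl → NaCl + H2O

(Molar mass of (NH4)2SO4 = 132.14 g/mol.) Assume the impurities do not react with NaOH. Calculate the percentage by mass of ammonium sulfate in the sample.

n(NaOH) added = 0.1017 × 0.9565 = 0.09728 mol
n(HCl) used in back-titration = 0.01447 × 0.3519 = 5.092 × 10^-3 mol
n(NaOH) left over = 5.092 × 10^-3 mol (1:1 ratio)
n(NaOH) consumed by analyte = 0.09728 − 5.092 × 10^-3 = 0.09218 mol
From the 1:2 ratio, n((NH4)2SO4) = 1/2 × 0.09218 = 0.04609 mol
mass of (NH4)2SO4 = 0.04609 × 132.14 = 6.091 g
% (NH4)2SO4 = 6.091 / 6.499 × 100 = 93.72 %

93.72 %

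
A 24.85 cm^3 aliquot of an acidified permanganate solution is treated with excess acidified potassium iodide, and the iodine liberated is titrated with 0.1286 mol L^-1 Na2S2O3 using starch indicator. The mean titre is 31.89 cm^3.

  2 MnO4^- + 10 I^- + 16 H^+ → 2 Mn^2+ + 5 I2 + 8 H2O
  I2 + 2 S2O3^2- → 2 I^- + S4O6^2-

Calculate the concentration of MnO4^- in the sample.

n(S2O3^2-) = 0.03189 × 0.1286 = 4.101 × 10^-3 mol
n(I2) = n(S2O3^2-)/2 = 2.051 × 10^-3 mol
From the 2:5 ratio, n(MnO4^-) in the aliquot = 2/5 × 2.051 × 10^-3 = 8.202 × 10^-4 mol
[MnO4^-] = 8.202 × 10^-4 / 0.02485 = 0.03301 mol/L

0.03301 mol/L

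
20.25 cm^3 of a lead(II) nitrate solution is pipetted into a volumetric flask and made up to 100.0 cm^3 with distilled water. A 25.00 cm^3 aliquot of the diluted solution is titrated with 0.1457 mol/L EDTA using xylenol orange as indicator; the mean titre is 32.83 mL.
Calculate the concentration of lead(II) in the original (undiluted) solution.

0.9449 mol/L

Pb^2+ + EDTA^4- → [Pb(EDTA)]^2-
n(EDTA) = 0.03283 × 0.1457 = 4.783 × 10^-3 mol
n(Pb2+) in the aliquot = 4.783 × 10^-3 mol (1:1 ratio)
[Pb2+]_dilute = 4.783 × 10^-3 / 0.02500 = 0.1913 mol/L
Dilution factor = 100.0 / 20.25 = 4.938
[Pb2+]_stock = 0.1913 × 4.938 = 0.9449 mol/L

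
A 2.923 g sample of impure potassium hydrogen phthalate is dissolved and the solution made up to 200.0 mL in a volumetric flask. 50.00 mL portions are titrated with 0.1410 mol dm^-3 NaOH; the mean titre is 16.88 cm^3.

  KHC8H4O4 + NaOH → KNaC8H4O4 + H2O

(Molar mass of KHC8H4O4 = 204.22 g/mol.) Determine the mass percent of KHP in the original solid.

66.52 %

n(NaOH) per titration = 0.01688 × 0.1410 = 2.380 × 10^-3 mol
n(KHC8H4O4) in each aliquot = 2.380 × 10^-3 mol (1:1 ratio)
n(KHC8H4O4) in the whole flask = 2.380 × 10^-3 × 200.0/50.00 = 9.520 × 10^-3 mol
mass of KHC8H4O4 = 9.520 × 10^-3 × 204.22 = 1.944 g
% KHC8H4O4 = 1.944 / 2.923 × 100 = 66.52 %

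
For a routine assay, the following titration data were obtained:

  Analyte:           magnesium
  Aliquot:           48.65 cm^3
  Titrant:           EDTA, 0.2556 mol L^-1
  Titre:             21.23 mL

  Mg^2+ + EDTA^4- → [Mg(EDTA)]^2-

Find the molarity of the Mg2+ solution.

0.1115 mol/L

n(EDTA) = 0.02123 L × 0.2556 mol/L = 5.426 × 10^-3 mol
n(Mg2+) = 5.426 × 10^-3 mol (1:1 mole ratio)
[Mg2+] = 5.426 × 10^-3 mol / 0.04865 L = 0.1115 mol/L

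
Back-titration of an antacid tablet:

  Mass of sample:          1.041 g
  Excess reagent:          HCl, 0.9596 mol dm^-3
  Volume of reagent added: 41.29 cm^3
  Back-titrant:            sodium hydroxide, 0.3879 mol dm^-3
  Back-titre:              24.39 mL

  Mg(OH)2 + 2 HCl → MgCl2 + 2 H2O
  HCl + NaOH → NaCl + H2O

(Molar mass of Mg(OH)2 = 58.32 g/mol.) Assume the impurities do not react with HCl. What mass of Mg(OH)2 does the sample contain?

n(HCl) added = 0.04129 × 0.9596 = 0.03962 mol
n(NaOH) used in back-titration = 0.02439 × 0.3879 = 9.461 × 10^-3 mol
n(HCl) left over = 9.461 × 10^-3 mol (1:1 ratio)
n(HCl) consumed by analyte = 0.03962 − 9.461 × 10^-3 = 0.03016 mol
From the 1:2 ratio, n(Mg(OH)2) = 1/2 × 0.03016 = 0.01508 mol
mass of Mg(OH)2 = 0.01508 × 58.32 = 0.8795 g

0.8795 g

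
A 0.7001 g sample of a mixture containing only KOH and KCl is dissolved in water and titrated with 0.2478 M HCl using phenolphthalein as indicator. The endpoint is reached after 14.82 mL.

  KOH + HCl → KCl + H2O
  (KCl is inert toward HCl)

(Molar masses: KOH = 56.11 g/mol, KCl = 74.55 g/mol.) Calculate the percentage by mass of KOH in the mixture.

n(HCl) = 0.01482 × 0.2478 = 3.672 × 10^-3 mol
Let x = n(KOH), y = n(KCl).
Titrant: 1x = 3.672 × 10^-3;  mass: 56.11x + 74.55y = 0.7001
Solving, x = 3.672 × 10^-3 mol, y = 6.627 × 10^-3 mol
mass of KOH = 3.672 × 10^-3 × 56.11 = 0.2061 g
% KOH = 0.2061 / 0.7001 × 100 = 29.43 %

29.43 %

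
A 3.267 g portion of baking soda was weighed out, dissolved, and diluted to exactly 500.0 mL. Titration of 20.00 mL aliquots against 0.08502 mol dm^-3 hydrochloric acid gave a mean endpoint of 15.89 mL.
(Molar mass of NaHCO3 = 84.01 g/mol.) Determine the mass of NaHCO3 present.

NaHCO3 + HCl → NaCl + H2O + CO2
n(HCl) per titration = 0.01589 × 0.08502 = 1.351 × 10^-3 mol
n(NaHCO3) in each aliquot = 1.351 × 10^-3 mol (1:1 ratio)
n(NaHCO3) in the whole flask = 1.351 × 10^-3 × 500.0/20.00 = 0.03377 mol
mass of NaHCO3 = 0.03377 × 84.01 = 2.837 g

2.837 g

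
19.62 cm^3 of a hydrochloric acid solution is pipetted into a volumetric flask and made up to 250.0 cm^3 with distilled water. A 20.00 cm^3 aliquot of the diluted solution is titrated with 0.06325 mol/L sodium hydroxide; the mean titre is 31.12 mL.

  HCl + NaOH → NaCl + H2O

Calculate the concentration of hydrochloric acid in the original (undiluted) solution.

n(NaOH) = 0.03112 × 0.06325 = 1.968 × 10^-3 mol
n(HCl) in the aliquot = 1.968 × 10^-3 mol (1:1 ratio)
[HCl]_dilute = 1.968 × 10^-3 / 0.02000 = 0.09842 mol/L
Dilution factor = 250.0 / 19.62 = 12.74
[HCl]_stock = 0.09842 × 12.74 = 1.254 mol/L

1.254 mol/L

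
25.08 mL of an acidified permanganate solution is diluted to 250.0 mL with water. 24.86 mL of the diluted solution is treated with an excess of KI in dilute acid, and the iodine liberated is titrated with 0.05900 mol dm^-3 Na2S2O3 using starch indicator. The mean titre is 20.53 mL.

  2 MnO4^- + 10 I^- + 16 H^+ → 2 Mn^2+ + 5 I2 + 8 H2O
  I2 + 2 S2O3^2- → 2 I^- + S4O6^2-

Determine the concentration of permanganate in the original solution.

0.09714 mol/L

n(S2O3^2-) = 0.02053 × 0.05900 = 1.211 × 10^-3 mol
n(I2) = n(S2O3^2-)/2 = 6.056 × 10^-4 mol
From the 2:5 ratio, n(MnO4^-) in the aliquot = 2/5 × 6.056 × 10^-4 = 2.423 × 10^-4 mol
[MnO4^-]_dilute = 2.423 × 10^-4 / 0.02486 = 0.009745 mol/L
[MnO4^-]_original = 0.009745 × 250.0/25.08 = 0.09714 mol/L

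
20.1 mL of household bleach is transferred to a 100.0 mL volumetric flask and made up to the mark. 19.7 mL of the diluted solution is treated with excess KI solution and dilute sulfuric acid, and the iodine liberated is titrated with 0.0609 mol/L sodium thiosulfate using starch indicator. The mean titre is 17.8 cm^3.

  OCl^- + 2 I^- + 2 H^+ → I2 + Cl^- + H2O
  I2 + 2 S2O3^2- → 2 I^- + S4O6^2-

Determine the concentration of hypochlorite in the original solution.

n(S2O3^2-) = 0.0178 × 0.0609 = 1.08 × 10^-3 mol
n(I2) = n(S2O3^2-)/2 = 5.42 × 10^-4 mol
n(OCl^-) in the aliquot = 5.42 × 10^-4 mol (1:1 ratio)
[OCl^-]_dilute = 5.42 × 10^-4 / 0.0197 = 0.0275 mol/L
[OCl^-]_original = 0.0275 × 100.0/20.1 = 0.137 mol/L

0.137 mol/L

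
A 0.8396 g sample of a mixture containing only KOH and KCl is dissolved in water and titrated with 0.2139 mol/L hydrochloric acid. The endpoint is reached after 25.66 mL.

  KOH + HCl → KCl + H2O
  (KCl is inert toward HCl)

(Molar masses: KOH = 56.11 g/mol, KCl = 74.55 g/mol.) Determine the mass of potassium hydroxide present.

0.3080 g

n(HCl) = 0.02566 × 0.2139 = 5.489 × 10^-3 mol
Let x = n(KOH), y = n(KCl).
Titrant: 1x = 5.489 × 10^-3;  mass: 56.11x + 74.55y = 0.8396
Solving, x = 5.489 × 10^-3 mol, y = 7.131 × 10^-3 mol
mass of KOH = 5.489 × 10^-3 × 56.11 = 0.3080 g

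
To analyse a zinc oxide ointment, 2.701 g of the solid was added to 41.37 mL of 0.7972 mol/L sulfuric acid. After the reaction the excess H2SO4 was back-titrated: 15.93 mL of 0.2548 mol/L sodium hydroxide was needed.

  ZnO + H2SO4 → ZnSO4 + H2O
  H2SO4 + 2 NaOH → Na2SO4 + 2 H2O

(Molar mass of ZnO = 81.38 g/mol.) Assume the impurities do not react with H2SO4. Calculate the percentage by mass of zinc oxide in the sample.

93.25 %

n(H2SO4) added = 0.04137 × 0.7972 = 0.03298 mol
n(NaOH) used in back-titration = 0.01593 × 0.2548 = 4.059 × 10^-3 mol
From the 1:2 ratio, n(H2SO4) left over = 1/2 × 4.059 × 10^-3 = 2.029 × 10^-3 mol
n(H2SO4) consumed by analyte = 0.03298 − 2.029 × 10^-3 = 0.03095 mol
n(ZnO) = 0.03095 mol (1:1 ratio)
mass of ZnO = 0.03095 × 81.38 = 2.519 g
% ZnO = 2.519 / 2.701 × 100 = 93.25 %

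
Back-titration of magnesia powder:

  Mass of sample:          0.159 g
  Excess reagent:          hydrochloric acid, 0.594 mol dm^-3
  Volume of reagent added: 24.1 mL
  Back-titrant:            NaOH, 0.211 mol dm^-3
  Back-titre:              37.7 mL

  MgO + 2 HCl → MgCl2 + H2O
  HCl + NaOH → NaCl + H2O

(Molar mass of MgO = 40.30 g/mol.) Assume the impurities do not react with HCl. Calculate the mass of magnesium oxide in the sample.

n(HCl) added = 0.0241 × 0.594 = 0.0143 mol
n(NaOH) used in back-titration = 0.0377 × 0.211 = 7.95 × 10^-3 mol
n(HCl) left over = 7.95 × 10^-3 mol (1:1 ratio)
n(HCl) consumed by analyte = 0.0143 − 7.95 × 10^-3 = 6.36 × 10^-3 mol
From the 1:2 ratio, n(MgO) = 1/2 × 6.36 × 10^-3 = 3.18 × 10^-3 mol
mass of MgO = 3.18 × 10^-3 × 40.30 = 0.128 g

0.128 g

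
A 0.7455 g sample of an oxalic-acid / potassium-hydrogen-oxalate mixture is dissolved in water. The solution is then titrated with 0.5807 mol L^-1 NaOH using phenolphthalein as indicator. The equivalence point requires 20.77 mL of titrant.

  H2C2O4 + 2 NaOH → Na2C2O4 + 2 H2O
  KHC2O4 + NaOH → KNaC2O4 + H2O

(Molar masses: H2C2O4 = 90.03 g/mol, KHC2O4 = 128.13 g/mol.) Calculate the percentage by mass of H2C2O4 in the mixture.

n(NaOH) = 0.02077 × 0.5807 = 0.01206 mol
Let x = n(H2C2O4), y = n(KHC2O4).
Titrant: 2x + 1y = 0.01206;  mass: 90.03x + 128.13y = 0.7455
Solving, x = 4.812 × 10^-3 mol, y = 2.437 × 10^-3 mol
mass of H2C2O4 = 4.812 × 10^-3 × 90.03 = 0.4332 g
% H2C2O4 = 0.4332 / 0.7455 × 100 = 58.11 %

58.11 %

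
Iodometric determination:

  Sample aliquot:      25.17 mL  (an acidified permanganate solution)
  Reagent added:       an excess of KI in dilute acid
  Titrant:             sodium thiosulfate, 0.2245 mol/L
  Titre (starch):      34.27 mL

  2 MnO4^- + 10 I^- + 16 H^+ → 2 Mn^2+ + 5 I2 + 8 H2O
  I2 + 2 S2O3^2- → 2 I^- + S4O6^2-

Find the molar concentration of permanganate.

n(S2O3^2-) = 0.03427 × 0.2245 = 7.694 × 10^-3 mol
n(I2) = n(S2O3^2-)/2 = 3.847 × 10^-3 mol
From the 2:5 ratio, n(MnO4^-) in the aliquot = 2/5 × 3.847 × 10^-3 = 1.539 × 10^-3 mol
[MnO4^-] = 1.539 × 10^-3 / 0.02517 = 0.06113 mol/L

0.06113 mol/L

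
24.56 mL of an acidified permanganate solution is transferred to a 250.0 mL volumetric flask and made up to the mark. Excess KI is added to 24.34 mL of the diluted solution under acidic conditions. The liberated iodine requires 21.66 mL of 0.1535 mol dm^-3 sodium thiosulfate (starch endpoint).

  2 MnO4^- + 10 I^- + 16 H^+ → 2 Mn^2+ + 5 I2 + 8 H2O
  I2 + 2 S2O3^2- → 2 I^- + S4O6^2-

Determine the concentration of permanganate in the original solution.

0.2781 mol/L

n(S2O3^2-) = 0.02166 × 0.1535 = 3.325 × 10^-3 mol
n(I2) = n(S2O3^2-)/2 = 1.662 × 10^-3 mol
From the 2:5 ratio, n(MnO4^-) in the aliquot = 2/5 × 1.662 × 10^-3 = 6.650 × 10^-4 mol
[MnO4^-]_dilute = 6.650 × 10^-4 / 0.02434 = 0.02732 mol/L
[MnO4^-]_original = 0.02732 × 250.0/24.56 = 0.2781 mol/L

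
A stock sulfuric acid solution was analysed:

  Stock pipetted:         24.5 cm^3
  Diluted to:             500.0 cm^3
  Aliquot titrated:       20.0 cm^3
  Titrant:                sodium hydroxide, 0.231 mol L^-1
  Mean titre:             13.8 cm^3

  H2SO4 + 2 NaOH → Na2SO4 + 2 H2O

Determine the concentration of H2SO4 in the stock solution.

n(NaOH) = 0.0138 × 0.231 = 3.19 × 10^-3 mol
From the 1:2 ratio, n(H2SO4) in the aliquot = 1/2 × 3.19 × 10^-3 = 1.59 × 10^-3 mol
[H2SO4]_dilute = 1.59 × 10^-3 / 0.0200 = 0.0797 mol/L
Dilution factor = 500.0 / 24.5 = 20.41
[H2SO4]_stock = 0.0797 × 20.41 = 1.63 mol/L

1.63 mol/L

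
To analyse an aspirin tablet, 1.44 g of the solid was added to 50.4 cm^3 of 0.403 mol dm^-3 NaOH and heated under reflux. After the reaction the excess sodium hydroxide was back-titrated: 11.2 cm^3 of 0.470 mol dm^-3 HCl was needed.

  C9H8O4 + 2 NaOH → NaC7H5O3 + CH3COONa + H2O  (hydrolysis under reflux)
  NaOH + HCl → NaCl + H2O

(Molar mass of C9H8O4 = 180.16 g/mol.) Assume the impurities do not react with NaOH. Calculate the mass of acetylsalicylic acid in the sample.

n(NaOH) added = 0.0504 × 0.403 = 0.0203 mol
n(HCl) used in back-titration = 0.0112 × 0.470 = 5.26 × 10^-3 mol
n(NaOH) left over = 5.26 × 10^-3 mol (1:1 ratio)
n(NaOH) consumed by analyte = 0.0203 − 5.26 × 10^-3 = 0.0150 mol
From the 1:2 ratio, n(C9H8O4) = 1/2 × 0.0150 = 7.52 × 10^-3 mol
mass of C9H8O4 = 7.52 × 10^-3 × 180.16 = 1.36 g

1.36 g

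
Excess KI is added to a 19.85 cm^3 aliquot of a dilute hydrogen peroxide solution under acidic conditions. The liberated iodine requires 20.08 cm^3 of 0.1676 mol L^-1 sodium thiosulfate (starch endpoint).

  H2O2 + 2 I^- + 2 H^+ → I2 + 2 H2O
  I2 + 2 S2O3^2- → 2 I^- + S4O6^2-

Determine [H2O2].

n(S2O3^2-) = 0.02008 × 0.1676 = 3.365 × 10^-3 mol
n(I2) = n(S2O3^2-)/2 = 1.683 × 10^-3 mol
n(H2O2) in the aliquot = 1.683 × 10^-3 mol (1:1 ratio)
[H2O2] = 1.683 × 10^-3 / 0.01985 = 0.08477 mol/L

0.08477 mol/L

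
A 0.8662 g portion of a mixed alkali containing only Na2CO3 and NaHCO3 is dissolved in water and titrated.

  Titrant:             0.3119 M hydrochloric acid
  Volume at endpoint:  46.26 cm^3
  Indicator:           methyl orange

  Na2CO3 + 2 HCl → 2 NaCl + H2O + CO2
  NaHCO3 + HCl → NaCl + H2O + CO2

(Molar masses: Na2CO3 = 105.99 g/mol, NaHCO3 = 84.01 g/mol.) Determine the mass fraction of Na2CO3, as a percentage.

n(HCl) = 0.04626 × 0.3119 = 0.01443 mol
Let x = n(Na2CO3), y = n(NaHCO3).
Titrant: 2x + 1y = 0.01443;  mass: 105.99x + 84.01y = 0.8662
Solving, x = 5.577 × 10^-3 mol, y = 3.275 × 10^-3 mol
mass of Na2CO3 = 5.577 × 10^-3 × 105.99 = 0.5911 g
% Na2CO3 = 0.5911 / 0.8662 × 100 = 68.24 %

68.24 %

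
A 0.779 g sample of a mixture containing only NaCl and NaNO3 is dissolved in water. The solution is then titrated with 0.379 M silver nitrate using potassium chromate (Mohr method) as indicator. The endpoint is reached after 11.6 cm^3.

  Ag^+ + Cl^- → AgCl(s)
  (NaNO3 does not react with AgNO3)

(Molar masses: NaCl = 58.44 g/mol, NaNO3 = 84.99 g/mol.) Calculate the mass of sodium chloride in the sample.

0.257 g

n(AgNO3) = 0.0116 × 0.379 = 4.40 × 10^-3 mol
Let x = n(NaCl), y = n(NaNO3).
Titrant: 1x = 4.40 × 10^-3;  mass: 58.44x + 84.99y = 0.779
Solving, x = 4.40 × 10^-3 mol, y = 6.14 × 10^-3 mol
mass of NaCl = 4.40 × 10^-3 × 58.44 = 0.257 g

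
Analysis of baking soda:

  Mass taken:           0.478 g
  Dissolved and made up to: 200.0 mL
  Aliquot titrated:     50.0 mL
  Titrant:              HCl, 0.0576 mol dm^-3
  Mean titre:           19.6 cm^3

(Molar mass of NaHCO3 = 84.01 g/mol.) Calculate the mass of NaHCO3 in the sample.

NaHCO3 + HCl → NaCl + H2O + CO2
n(HCl) per titration = 0.0196 × 0.0576 = 1.13 × 10^-3 mol
n(NaHCO3) in each aliquot = 1.13 × 10^-3 mol (1:1 ratio)
n(NaHCO3) in the whole flask = 1.13 × 10^-3 × 200.0/50.0 = 4.52 × 10^-3 mol
mass of NaHCO3 = 4.52 × 10^-3 × 84.01 = 0.379 g

0.379 g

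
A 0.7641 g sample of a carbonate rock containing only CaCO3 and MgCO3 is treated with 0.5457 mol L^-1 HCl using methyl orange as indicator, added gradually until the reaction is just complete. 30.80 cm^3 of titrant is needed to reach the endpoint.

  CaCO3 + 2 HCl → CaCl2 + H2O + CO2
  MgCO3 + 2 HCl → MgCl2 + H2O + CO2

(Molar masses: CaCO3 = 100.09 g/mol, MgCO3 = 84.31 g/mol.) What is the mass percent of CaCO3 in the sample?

46.14 %

n(HCl) = 0.03080 × 0.5457 = 0.01681 mol
Let x = n(CaCO3), y = n(MgCO3).
Titrant: 2x + 2y = 0.01681;  mass: 100.09x + 84.31y = 0.7641
Solving, x = 3.522 × 10^-3 mol, y = 4.882 × 10^-3 mol
mass of CaCO3 = 3.522 × 10^-3 × 100.09 = 0.3525 g
% CaCO3 = 0.3525 / 0.7641 × 100 = 46.14 %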